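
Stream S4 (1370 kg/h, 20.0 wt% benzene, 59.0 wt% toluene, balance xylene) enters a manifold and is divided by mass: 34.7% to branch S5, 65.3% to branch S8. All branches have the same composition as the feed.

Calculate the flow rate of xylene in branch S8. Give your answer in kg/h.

187.9 kg/h

Branch S8 total = 0.653×1370 = 894.61 kg/h.
xylene in S8 = 0.210×894.61 = 187.87 kg/h.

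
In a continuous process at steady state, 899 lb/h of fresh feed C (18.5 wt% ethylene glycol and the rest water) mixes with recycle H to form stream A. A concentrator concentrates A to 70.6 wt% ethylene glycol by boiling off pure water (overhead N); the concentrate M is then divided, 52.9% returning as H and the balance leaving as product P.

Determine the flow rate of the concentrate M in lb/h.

Overall ethylene glycol balance (none leaves overhead): ethylene glycol in fresh feed = ethylene glycol in product, i.e. 899×0.185 = (1−0.529)·M·0.706.
M = 166.31/(0.706×0.471) = 500.16 lb/h.

500.2 lb/h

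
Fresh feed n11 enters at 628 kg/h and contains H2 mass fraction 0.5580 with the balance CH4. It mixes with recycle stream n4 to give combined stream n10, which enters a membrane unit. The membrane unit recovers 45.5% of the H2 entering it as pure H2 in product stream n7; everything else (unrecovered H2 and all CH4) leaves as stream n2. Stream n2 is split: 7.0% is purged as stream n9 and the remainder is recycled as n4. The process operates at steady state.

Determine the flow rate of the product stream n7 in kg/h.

H2 in n10: m_A = 628×0.558 + (1−0.070)·(1−0.455)·m_A, so m_A = 350.42/0.4932 = 710.58 kg/h.
Product n7 = 0.455×710.58 = 323.32 kg/h.

323.3 kg/h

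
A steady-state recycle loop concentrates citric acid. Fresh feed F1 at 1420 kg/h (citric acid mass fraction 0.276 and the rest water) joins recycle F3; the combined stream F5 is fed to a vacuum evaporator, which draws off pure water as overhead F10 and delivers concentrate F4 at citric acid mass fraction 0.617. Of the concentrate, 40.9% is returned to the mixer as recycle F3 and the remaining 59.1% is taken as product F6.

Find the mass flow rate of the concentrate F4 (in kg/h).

1075 kg/h

Overall citric acid balance (none leaves overhead): citric acid in fresh feed = citric acid in product, i.e. 1420×0.276 = (1−0.409)·F4·0.617.
F4 = 391.92/(0.617×0.591) = 1074.8 kg/h.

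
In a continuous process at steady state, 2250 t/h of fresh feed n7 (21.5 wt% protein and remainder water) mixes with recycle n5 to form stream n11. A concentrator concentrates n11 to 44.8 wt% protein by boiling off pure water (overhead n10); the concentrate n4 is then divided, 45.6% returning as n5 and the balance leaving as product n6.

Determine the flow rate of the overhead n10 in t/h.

1170 t/h

Overall protein balance (none leaves overhead): protein in fresh feed = protein in product, i.e. 2250×0.215 = (1−0.456)·n4·0.448.
n4 = 483.75/(0.448×0.544) = 1984.9 t/h.
Recycle n5 = 0.456×1984.9 = 905.13 t/h.
Combined feed n11 = 2250 + 905.13 = 3155.1 t/h.
Overhead n10 = n11 − n4 = 3155.1 − 1984.9 = 1170.2 t/h.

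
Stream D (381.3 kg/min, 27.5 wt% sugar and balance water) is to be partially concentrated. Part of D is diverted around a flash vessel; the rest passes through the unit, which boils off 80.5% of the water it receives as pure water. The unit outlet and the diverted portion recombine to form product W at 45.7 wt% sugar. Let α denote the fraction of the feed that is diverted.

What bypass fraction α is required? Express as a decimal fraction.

All 381.3×0.275 = 104.86 kg/min of sugar reaches W, so W = 104.86/0.457 = 229.45 kg/min and vapour = 151.85 kg/min.
The evaporator receives (1−α)·381.3 of feed at 0.725 water and removes 0.805 of that water:
0.805×0.725×(1−α)×381.3 = 151.85
(1−α) = 151.85/222.54 = 0.6824;  α = 0.3176.

0.318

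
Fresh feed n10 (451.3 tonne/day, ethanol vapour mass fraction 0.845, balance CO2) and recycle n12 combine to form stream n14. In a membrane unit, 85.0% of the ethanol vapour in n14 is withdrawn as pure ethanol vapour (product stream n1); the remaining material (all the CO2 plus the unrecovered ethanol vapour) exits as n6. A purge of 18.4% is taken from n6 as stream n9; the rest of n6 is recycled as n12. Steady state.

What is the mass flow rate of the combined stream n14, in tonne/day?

814.7 tonne/day

CO2 enters only via n10 and leaves only via the purge: 451.3×0.155 = 0.184×(CO2 in n6), and the membrane unit passes all CO2, so CO2 in n14 = CO2 in n6 = 380.17 tonne/day.
ethanol vapour in n14: m_A = 451.3×0.845 + (1−0.184)·(1−0.850)·m_A, so m_A = 381.35/0.8776 = 434.54 tonne/day.
n14 = 434.54 + 380.17 = 814.71 tonne/day.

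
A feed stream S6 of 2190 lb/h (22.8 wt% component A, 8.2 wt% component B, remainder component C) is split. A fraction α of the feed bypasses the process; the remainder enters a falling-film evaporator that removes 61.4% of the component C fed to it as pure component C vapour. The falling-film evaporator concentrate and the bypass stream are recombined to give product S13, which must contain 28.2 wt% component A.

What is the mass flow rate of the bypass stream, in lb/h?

All 2190×0.228 = 499.32 lb/h of component A reaches S13, so S13 = 499.32/0.282 = 1770.6 lb/h and vapour = 419.36 lb/h.
The evaporator receives (1−α)·2190 of feed at 0.690 component C and removes 0.614 of that component C:
0.614×0.690×(1−α)×2190 = 419.36
(1−α) = 419.36/927.82 = 0.4520;  α = 0.5480.
Bypass flow = 0.5480×2190 = 1200.1 lb/h.

1200 lb/h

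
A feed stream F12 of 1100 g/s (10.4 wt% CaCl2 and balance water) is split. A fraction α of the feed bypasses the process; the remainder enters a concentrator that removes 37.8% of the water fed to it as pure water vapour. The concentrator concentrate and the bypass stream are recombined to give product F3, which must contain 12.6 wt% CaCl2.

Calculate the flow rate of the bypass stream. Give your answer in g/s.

532.9 g/s

All 1100×0.104 = 114.4 g/s of CaCl2 reaches F3, so F3 = 114.4/0.126 = 907.94 g/s and vapour = 192.06 g/s.
The evaporator receives (1−α)·1100 of feed at 0.896 water and removes 0.378 of that water:
0.378×0.896×(1−α)×1100 = 192.06
(1−α) = 192.06/372.56 = 0.5155;  α = 0.4845.
Bypass flow = 0.4845×1100 = 532.92 g/s.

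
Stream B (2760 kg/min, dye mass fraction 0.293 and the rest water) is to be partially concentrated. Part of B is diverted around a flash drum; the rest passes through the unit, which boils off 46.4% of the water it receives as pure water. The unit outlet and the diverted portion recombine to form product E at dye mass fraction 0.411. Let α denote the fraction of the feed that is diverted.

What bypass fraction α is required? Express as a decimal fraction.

All 2760×0.293 = 808.68 kg/min of dye reaches E, so E = 808.68/0.411 = 1967.6 kg/min and vapour = 792.41 kg/min.
The evaporator receives (1−α)·2760 of feed at 0.707 water and removes 0.464 of that water:
0.464×0.707×(1−α)×2760 = 792.41
(1−α) = 792.41/905.41 = 0.8752;  α = 0.1248.

0.125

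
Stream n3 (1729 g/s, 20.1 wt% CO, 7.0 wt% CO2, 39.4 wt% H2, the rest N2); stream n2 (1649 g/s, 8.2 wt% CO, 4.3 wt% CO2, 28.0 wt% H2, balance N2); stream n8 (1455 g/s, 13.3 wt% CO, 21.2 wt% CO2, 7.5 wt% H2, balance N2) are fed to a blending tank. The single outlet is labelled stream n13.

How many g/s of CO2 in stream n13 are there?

CO2 out = CO2 in = 1729×0.070 + 1649×0.043 + 1455×0.212 = 500.4 g/s.

500.4 g/s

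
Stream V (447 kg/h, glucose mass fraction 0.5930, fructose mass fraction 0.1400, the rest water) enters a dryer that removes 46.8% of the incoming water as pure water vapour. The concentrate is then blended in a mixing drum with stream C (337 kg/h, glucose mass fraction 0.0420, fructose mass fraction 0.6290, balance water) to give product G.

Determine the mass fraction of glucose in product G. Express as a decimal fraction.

0.3835

Vapour removed = 0.468×0.267×447 = 55.855 kg/h; concentrate = 391.14 kg/h.
glucose reaching the mixer = 265.07 (from concentrate) + 337×0.042 = 279.22 kg/h.
Product flow = 391.14 + 337 = 728.14 kg/h; glucose fraction = 0.3835.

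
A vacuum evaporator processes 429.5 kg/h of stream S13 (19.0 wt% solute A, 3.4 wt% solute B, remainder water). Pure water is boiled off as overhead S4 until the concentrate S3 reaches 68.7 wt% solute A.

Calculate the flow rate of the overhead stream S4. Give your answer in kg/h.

310.7 kg/h

solute A is conserved: 429.5×0.190 = 81.605 kg/h all reports to the concentrate.
Concentrate = 81.605/(target fraction) = 118.78 kg/h.
Overhead = 429.5 − 118.78 = 310.72 kg/h.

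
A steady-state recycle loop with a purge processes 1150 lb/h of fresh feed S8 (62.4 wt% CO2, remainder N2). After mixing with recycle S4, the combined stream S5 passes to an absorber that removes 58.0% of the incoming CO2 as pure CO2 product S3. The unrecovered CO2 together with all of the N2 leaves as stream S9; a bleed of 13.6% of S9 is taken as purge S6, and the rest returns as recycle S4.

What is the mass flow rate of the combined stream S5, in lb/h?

N2 enters only via S8 and leaves only via the purge: 1150×0.376 = 0.136×(N2 in S9), and the absorber passes all N2, so N2 in S5 = N2 in S9 = 3179.4 lb/h.
CO2 in S5: m_A = 1150×0.624 + (1−0.136)·(1−0.580)·m_A, so m_A = 717.6/0.6371 = 1126.3 lb/h.
S5 = 1126.3 + 3179.4 = 4305.7 lb/h.

4306 lb/h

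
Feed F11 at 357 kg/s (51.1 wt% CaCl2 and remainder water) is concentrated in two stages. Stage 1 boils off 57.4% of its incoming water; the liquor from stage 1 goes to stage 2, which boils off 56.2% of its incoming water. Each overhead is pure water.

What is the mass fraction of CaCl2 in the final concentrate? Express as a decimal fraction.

0.848

water in feed = 357×0.489 = 174.57 kg/s.
After stage 1: water left = (1−0.574)×174.57 = 74.368; stream total = 256.8 kg/s.
After stage 2: water left = (1−0.562)×74.368 = 32.573; final concentrate = 215 kg/s.
CaCl2 fraction = 182.43/215 = 0.848.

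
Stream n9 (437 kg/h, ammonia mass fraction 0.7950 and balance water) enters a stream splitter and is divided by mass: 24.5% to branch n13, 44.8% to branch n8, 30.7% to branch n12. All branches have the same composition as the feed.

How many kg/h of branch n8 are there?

Branch n8 flow = 0.448×437 = 195.78 kg/h.

195.8 kg/h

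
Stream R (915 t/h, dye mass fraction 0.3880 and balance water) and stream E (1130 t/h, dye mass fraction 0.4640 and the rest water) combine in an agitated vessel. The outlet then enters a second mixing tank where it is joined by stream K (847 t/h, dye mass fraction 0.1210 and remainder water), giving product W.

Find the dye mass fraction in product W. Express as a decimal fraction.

0.3395

Overall, product flow = 2892 t/h.
dye in = 915×0.388 + 1130×0.464 + 847×0.121 = 981.83 t/h.
dye fraction in W = 0.3395.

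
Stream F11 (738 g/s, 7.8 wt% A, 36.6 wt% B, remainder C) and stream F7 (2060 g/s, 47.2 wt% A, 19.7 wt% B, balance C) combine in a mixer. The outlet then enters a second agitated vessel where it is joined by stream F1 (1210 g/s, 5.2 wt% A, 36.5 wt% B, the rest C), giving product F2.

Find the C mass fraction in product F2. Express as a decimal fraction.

0.449

Overall, product flow = 4008 g/s.
C in = 738×0.556 + 2060×0.331 + 1210×0.583 = 1797.6 g/s.
C fraction in F2 = 0.449.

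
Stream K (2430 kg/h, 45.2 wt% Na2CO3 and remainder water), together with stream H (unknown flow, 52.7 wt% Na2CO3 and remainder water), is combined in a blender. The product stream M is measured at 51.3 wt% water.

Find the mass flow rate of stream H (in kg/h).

2126 kg/h

Let H be the unknown flow. Total out = 2430 + H.
water balance: 1331.6 + 0.473·H = 0.513·(2430 + H)
(0.473 − 0.513)·H = 0.513×2430 − 1331.6 = -85.05
H = -85.05 / -0.040 = 2126.3 kg/h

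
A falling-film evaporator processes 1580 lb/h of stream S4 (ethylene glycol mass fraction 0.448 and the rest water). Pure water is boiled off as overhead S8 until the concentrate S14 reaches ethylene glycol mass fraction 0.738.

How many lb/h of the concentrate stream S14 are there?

ethylene glycol is conserved: 1580×0.448 = 707.84 lb/h all reports to the concentrate.
Concentrate = 707.84/(target fraction) = 959.13 lb/h.

959.1 lb/h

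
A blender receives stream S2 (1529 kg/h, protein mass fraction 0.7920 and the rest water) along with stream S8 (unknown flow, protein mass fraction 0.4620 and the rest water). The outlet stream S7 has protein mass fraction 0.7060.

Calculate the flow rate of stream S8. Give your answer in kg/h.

Let S8 be the unknown flow. Total out = 1529 + S8.
protein balance: 1211 + 0.462·S8 = 0.706·(1529 + S8)
(0.462 − 0.706)·S8 = 0.706×1529 − 1211 = -131.49
S8 = -131.49 / -0.244 = 538.91 kg/h

538.9 kg/h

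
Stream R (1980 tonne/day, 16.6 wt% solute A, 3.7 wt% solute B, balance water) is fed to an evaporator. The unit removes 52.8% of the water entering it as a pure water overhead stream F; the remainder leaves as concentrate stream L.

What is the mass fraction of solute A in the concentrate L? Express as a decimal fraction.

solute A is not removed: 1980×0.166 = 328.68 tonne/day of solute A enters L.
water entering = 1980×0.797 = 1578.1 tonne/day; overhead removed = 0.528×1578.1 = 833.22 tonne/day.
Concentrate = 1980 − 833.22 = 1146.8 tonne/day.
Mass fraction = 328.68/1146.8 = 0.287.

0.287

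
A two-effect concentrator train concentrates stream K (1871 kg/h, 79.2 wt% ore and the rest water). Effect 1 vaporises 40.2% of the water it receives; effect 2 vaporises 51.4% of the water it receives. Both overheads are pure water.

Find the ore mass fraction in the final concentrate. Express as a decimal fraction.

0.9291

water in feed = 1871×0.208 = 389.17 kg/h.
After stage 1: water left = (1−0.402)×389.17 = 232.72; stream total = 1714.6 kg/h.
After stage 2: water left = (1−0.514)×232.72 = 113.1; final concentrate = 1594.9 kg/h.
ore fraction = 1481.8/1594.9 = 0.9291.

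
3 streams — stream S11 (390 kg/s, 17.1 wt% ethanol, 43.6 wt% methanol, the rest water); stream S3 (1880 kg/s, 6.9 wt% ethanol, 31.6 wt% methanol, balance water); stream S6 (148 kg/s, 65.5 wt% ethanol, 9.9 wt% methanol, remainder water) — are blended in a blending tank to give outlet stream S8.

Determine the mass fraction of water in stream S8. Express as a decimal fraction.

Total flow out = 390 + 1880 + 148 = 2418 kg/s.
water in = 390×0.393 + 1880×0.615 + 148×0.246 = 1345.9 kg/s.
water mass fraction in S8 = 1345.9/2418 = 0.557.

0.557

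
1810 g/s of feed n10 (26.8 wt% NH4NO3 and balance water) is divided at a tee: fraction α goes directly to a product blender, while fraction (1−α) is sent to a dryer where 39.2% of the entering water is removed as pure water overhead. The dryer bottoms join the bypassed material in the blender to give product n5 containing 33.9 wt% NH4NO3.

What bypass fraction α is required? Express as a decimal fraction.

0.270

All 1810×0.268 = 485.08 g/s of NH4NO3 reaches n5, so n5 = 485.08/0.339 = 1430.9 g/s and vapour = 379.09 g/s.
The evaporator receives (1−α)·1810 of feed at 0.732 water and removes 0.392 of that water:
0.392×0.732×(1−α)×1810 = 379.09
(1−α) = 379.09/519.37 = 0.7299;  α = 0.2701.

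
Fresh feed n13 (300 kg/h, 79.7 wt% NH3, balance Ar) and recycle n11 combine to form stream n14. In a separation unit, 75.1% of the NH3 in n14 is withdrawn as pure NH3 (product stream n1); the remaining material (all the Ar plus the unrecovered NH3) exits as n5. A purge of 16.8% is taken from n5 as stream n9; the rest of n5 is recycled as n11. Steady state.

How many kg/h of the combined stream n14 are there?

Ar enters only via n13 and leaves only via the purge: 300×0.203 = 0.168×(Ar in n5), and the separation unit passes all Ar, so Ar in n14 = Ar in n5 = 362.5 kg/h.
NH3 in n14: m_A = 300×0.797 + (1−0.168)·(1−0.751)·m_A, so m_A = 239.1/0.7928 = 301.58 kg/h.
n14 = 301.58 + 362.5 = 664.08 kg/h.

664.1 kg/h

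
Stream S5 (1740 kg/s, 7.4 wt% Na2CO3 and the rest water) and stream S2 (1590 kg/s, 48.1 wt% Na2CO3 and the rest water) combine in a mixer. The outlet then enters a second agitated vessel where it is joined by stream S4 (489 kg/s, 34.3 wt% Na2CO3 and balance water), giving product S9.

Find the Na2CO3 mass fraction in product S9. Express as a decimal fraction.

Overall, product flow = 3819 kg/s.
Na2CO3 in = 1740×0.074 + 1590×0.481 + 489×0.343 = 1061.3 kg/s.
Na2CO3 fraction in S9 = 0.278.

0.278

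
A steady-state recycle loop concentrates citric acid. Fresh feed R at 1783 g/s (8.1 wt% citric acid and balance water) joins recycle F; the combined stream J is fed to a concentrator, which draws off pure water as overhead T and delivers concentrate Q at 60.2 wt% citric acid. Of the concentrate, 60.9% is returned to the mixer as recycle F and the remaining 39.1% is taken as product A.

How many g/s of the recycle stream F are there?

Overall citric acid balance (none leaves overhead): citric acid in fresh feed = citric acid in product, i.e. 1783×0.081 = (1−0.609)·Q·0.602.
Q = 144.42/(0.602×0.391) = 613.57 g/s.
Recycle F = 0.609×613.57 = 373.66 g/s.

373.7 g/s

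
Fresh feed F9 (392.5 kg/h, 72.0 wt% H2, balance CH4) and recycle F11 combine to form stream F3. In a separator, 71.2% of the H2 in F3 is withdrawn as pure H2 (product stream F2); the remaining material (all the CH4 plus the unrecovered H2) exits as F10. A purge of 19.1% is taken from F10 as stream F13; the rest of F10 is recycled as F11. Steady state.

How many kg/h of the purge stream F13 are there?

CH4 enters only via F9 and leaves only via the purge: 392.5×0.280 = 0.191×(CH4 in F10), and the separator passes all CH4, so CH4 in F3 = CH4 in F10 = 575.39 kg/h.
H2 in F3: m_A = 392.5×0.720 + (1−0.191)·(1−0.712)·m_A, so m_A = 282.6/0.7670 = 368.44 kg/h.
F10 = (1−0.712)×368.44 + 575.39 = 681.5 kg/h.
Purge F13 = 0.191×681.5 = 130.17 kg/h.

130.2 kg/h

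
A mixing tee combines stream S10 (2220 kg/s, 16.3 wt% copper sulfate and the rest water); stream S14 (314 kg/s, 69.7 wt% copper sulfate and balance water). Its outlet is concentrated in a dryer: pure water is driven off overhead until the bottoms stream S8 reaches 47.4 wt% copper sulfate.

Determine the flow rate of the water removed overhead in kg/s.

1309 kg/s

copper sulfate entering = 2220×0.163 + 314×0.697 = 580.72 kg/s.
All copper sulfate reports to S8, so S8 = 580.72/0.474 = 1225.1 kg/s.
Total feed = 2534 kg/s; overhead = 2534 − 1225.1 = 1308.9 kg/s.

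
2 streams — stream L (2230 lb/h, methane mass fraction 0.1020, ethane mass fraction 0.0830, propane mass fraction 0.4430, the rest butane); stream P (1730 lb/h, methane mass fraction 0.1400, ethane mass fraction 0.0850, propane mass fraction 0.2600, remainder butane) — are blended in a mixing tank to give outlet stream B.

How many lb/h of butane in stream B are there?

1721 lb/h

butane out = butane in = 2230×0.372 + 1730×0.515 = 1720.5 lb/h.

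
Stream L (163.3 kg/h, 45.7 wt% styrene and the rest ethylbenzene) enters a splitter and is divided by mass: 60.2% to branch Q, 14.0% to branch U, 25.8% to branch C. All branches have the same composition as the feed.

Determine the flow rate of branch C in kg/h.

42.13 kg/h

Branch C flow = 0.258×163.3 = 42.131 kg/h.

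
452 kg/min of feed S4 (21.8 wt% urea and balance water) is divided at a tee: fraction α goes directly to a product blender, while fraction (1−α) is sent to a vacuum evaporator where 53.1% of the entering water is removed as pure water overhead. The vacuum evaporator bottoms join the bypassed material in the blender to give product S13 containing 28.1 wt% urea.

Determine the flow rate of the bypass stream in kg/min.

208 kg/min

All 452×0.218 = 98.536 kg/min of urea reaches S13, so S13 = 98.536/0.281 = 350.66 kg/min and vapour = 101.34 kg/min.
The evaporator receives (1−α)·452 of feed at 0.782 water and removes 0.531 of that water:
0.531×0.782×(1−α)×452 = 101.34
(1−α) = 101.34/187.69 = 0.5399;  α = 0.4601.
Bypass flow = 0.4601×452 = 207.95 kg/min.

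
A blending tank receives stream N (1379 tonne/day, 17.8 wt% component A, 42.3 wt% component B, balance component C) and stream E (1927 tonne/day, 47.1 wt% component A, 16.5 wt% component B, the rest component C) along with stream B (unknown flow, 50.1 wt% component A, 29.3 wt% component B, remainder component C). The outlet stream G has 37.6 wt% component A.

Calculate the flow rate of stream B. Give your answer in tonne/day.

Let B be the unknown flow. Total out = 3306 + B.
component A balance: 1153.1 + 0.501·B = 0.376·(3306 + B)
(0.501 − 0.376)·B = 0.376×3306 − 1153.1 = 89.977
B = 89.977 / 0.125 = 719.82 tonne/day

719.8 tonne/day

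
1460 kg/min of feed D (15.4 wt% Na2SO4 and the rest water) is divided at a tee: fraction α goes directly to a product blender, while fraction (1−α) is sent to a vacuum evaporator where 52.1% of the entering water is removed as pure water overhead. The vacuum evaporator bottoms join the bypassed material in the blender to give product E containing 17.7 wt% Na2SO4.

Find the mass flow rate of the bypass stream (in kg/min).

All 1460×0.154 = 224.84 kg/min of Na2SO4 reaches E, so E = 224.84/0.177 = 1270.3 kg/min and vapour = 189.72 kg/min.
The evaporator receives (1−α)·1460 of feed at 0.846 water and removes 0.521 of that water:
0.521×0.846×(1−α)×1460 = 189.72
(1−α) = 189.72/643.52 = 0.2948;  α = 0.7052.
Bypass flow = 0.7052×1460 = 1029.6 kg/min.

1030 kg/min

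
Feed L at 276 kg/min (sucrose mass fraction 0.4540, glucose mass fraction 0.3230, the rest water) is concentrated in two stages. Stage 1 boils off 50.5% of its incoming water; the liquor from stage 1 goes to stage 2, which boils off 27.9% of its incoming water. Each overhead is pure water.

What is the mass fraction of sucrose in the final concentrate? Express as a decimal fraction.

water in feed = 276×0.223 = 61.548 kg/min.
After stage 1: water left = (1−0.505)×61.548 = 30.466; stream total = 244.92 kg/min.
After stage 2: water left = (1−0.279)×30.466 = 21.966; final concentrate = 236.42 kg/min.
sucrose fraction = 125.3/236.42 = 0.5300.

0.5300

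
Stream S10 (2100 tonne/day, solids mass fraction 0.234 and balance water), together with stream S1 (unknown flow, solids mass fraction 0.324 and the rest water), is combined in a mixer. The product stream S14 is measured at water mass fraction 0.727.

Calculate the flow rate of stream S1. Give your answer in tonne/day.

Let S1 be the unknown flow. Total out = 2100 + S1.
water balance: 1608.6 + 0.676·S1 = 0.727·(2100 + S1)
(0.676 − 0.727)·S1 = 0.727×2100 − 1608.6 = -81.9
S1 = -81.9 / -0.051 = 1605.9 tonne/day

1606 tonne/day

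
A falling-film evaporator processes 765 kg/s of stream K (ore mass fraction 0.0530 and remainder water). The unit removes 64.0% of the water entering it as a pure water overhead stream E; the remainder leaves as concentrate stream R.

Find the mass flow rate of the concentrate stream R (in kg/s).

301.3 kg/s

water entering = 765×0.947 = 724.45 kg/s; overhead removed = 0.640×724.45 = 463.65 kg/s.
Concentrate = 765 − 463.65 = 301.35 kg/s.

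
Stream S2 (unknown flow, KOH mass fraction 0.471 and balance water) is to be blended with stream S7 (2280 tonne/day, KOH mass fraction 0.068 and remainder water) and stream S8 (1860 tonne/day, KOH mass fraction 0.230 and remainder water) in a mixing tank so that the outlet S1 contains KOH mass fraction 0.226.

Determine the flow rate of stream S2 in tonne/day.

Let S2 be the unknown flow. Total out = 4140 + S2.
KOH balance: 582.84 + 0.471·S2 = 0.226·(4140 + S2)
(0.471 − 0.226)·S2 = 0.226×4140 − 582.84 = 352.8
S2 = 352.8 / 0.245 = 1440 tonne/day

1440 tonne/day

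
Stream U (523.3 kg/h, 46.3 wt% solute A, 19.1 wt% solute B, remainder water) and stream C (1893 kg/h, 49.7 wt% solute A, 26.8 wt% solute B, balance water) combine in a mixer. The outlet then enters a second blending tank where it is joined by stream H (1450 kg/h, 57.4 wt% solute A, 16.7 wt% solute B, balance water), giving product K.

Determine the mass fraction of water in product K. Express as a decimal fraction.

0.259

Overall, product flow = 3866.3 kg/h.
water in = 523.3×0.346 + 1893×0.235 + 1450×0.259 = 1001.5 kg/h.
water fraction in K = 0.259.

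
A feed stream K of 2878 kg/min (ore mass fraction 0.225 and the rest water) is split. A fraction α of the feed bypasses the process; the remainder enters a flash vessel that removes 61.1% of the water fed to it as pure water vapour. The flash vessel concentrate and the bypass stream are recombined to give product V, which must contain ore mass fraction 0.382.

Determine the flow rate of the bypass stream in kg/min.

All 2878×0.225 = 647.55 kg/min of ore reaches V, so V = 647.55/0.382 = 1695.2 kg/min and vapour = 1182.8 kg/min.
The evaporator receives (1−α)·2878 of feed at 0.775 water and removes 0.611 of that water:
0.611×0.775×(1−α)×2878 = 1182.8
(1−α) = 1182.8/1362.8 = 0.8679;  α = 0.1321.
Bypass flow = 0.1321×2878 = 380.05 kg/min.

380 kg/min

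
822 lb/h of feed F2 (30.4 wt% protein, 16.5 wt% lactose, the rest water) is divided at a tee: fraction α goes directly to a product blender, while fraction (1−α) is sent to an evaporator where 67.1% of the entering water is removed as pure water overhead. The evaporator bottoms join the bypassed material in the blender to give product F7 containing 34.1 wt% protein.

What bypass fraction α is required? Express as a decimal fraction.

0.695

All 822×0.304 = 249.89 lb/h of protein reaches F7, so F7 = 249.89/0.341 = 732.81 lb/h and vapour = 89.191 lb/h.
The evaporator receives (1−α)·822 of feed at 0.531 water and removes 0.671 of that water:
0.671×0.531×(1−α)×822 = 89.191
(1−α) = 89.191/292.88 = 0.3045;  α = 0.6955.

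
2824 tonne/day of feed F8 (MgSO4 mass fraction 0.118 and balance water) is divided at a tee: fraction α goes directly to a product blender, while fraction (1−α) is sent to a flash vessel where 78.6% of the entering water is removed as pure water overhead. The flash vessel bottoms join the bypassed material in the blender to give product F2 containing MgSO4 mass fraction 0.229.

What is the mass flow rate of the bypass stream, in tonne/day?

849.5 tonne/day

All 2824×0.118 = 333.23 tonne/day of MgSO4 reaches F2, so F2 = 333.23/0.229 = 1455.2 tonne/day and vapour = 1368.8 tonne/day.
The evaporator receives (1−α)·2824 of feed at 0.882 water and removes 0.786 of that water:
0.786×0.882×(1−α)×2824 = 1368.8
(1−α) = 1368.8/1957.7 = 0.6992;  α = 0.3008.
Bypass flow = 0.3008×2824 = 849.48 tonne/day.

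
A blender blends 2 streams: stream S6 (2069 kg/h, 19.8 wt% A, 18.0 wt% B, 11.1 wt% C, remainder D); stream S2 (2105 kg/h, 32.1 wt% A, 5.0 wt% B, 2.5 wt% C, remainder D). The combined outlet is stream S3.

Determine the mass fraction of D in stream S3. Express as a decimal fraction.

Total flow out = 2069 + 2105 = 4174 kg/h.
D in = 2069×0.511 + 2105×0.604 = 2328.7 kg/h.
D mass fraction in S3 = 2328.7/4174 = 0.558.

0.558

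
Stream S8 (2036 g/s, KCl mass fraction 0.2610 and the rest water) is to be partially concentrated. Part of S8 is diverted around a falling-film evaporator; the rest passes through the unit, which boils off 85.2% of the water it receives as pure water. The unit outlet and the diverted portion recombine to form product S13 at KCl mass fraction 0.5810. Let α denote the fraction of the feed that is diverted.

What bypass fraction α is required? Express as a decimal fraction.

0.125

All 2036×0.261 = 531.4 g/s of KCl reaches S13, so S13 = 531.4/0.581 = 914.62 g/s and vapour = 1121.4 g/s.
The evaporator receives (1−α)·2036 of feed at 0.739 water and removes 0.852 of that water:
0.852×0.739×(1−α)×2036 = 1121.4
(1−α) = 1121.4/1281.9 = 0.8748;  α = 0.1252.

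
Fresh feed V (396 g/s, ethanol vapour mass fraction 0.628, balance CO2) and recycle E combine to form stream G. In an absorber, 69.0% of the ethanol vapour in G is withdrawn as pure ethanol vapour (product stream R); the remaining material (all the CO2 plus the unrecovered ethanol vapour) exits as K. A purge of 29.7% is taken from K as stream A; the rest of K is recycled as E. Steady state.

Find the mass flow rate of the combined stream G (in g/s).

814 g/s

CO2 enters only via V and leaves only via the purge: 396×0.372 = 0.297×(CO2 in K), and the absorber passes all CO2, so CO2 in G = CO2 in K = 496 g/s.
ethanol vapour in G: m_A = 396×0.628 + (1−0.297)·(1−0.690)·m_A, so m_A = 248.69/0.7821 = 317.99 g/s.
G = 317.99 + 496 = 813.99 g/s.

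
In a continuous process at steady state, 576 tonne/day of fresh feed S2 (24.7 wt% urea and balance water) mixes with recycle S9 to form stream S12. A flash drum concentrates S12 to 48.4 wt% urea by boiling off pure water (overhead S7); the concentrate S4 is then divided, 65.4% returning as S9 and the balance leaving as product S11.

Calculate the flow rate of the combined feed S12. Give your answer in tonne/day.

1132 tonne/day

Overall urea balance (none leaves overhead): urea in fresh feed = urea in product, i.e. 576×0.247 = (1−0.654)·S4·0.484.
S4 = 142.27/(0.484×0.346) = 849.57 tonne/day.
Recycle S9 = 0.654×849.57 = 555.62 tonne/day.
Combined feed S12 = 576 + 555.62 = 1131.6 tonne/day.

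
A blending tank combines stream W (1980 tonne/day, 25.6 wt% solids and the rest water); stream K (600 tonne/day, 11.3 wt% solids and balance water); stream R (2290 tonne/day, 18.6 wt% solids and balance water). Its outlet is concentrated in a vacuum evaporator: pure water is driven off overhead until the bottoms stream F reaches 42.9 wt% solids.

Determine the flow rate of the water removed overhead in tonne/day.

2538 tonne/day

solids entering = 1980×0.256 + 600×0.113 + 2290×0.186 = 1000.6 tonne/day.
All solids reports to F, so F = 1000.6/0.429 = 2332.4 tonne/day.
Total feed = 4870 tonne/day; overhead = 4870 − 2332.4 = 2537.6 tonne/day.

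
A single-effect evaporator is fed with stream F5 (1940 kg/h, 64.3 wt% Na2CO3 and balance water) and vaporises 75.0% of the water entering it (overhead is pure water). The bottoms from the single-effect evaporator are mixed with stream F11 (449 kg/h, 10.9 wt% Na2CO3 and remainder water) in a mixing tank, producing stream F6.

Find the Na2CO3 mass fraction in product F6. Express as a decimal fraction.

0.693

Vapour removed = 0.750×0.357×1940 = 519.43 kg/h; concentrate = 1420.6 kg/h.
Na2CO3 reaching the mixer = 1247.4 (from concentrate) + 449×0.109 = 1296.4 kg/h.
Product flow = 1420.6 + 449 = 1869.6 kg/h; Na2CO3 fraction = 0.693.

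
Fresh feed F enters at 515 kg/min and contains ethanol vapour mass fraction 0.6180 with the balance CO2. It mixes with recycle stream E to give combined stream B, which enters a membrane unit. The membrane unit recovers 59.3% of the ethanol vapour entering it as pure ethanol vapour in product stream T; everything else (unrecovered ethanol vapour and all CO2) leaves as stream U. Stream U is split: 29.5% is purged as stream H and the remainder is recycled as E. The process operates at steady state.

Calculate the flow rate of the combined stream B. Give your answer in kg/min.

1113 kg/min

CO2 enters only via F and leaves only via the purge: 515×0.382 = 0.295×(CO2 in U), and the membrane unit passes all CO2, so CO2 in B = CO2 in U = 666.88 kg/min.
ethanol vapour in B: m_A = 515×0.618 + (1−0.295)·(1−0.593)·m_A, so m_A = 318.27/0.7131 = 446.34 kg/min.
B = 446.34 + 666.88 = 1113.2 kg/min.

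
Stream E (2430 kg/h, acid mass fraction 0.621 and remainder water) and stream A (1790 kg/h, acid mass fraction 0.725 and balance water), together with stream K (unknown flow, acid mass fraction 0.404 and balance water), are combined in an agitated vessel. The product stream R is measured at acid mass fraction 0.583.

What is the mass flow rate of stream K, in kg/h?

1936 kg/h

Let K be the unknown flow. Total out = 4220 + K.
acid balance: 2806.8 + 0.404·K = 0.583·(4220 + K)
(0.404 − 0.583)·K = 0.583×4220 − 2806.8 = -346.52
K = -346.52 / -0.179 = 1935.9 kg/h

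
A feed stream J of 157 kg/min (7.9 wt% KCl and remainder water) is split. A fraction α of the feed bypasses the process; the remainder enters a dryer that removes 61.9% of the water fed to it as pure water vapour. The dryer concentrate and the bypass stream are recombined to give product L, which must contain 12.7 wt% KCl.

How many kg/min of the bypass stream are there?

All 157×0.079 = 12.403 kg/min of KCl reaches L, so L = 12.403/0.127 = 97.661 kg/min and vapour = 59.339 kg/min.
The evaporator receives (1−α)·157 of feed at 0.921 water and removes 0.619 of that water:
0.619×0.921×(1−α)×157 = 59.339
(1−α) = 59.339/89.506 = 0.6630;  α = 0.3370.
Bypass flow = 0.3370×157 = 52.915 kg/min.

52.92 kg/min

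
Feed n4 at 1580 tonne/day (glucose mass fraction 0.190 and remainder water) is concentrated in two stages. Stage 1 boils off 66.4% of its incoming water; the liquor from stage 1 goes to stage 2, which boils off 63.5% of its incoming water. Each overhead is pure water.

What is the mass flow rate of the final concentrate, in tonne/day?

water in feed = 1580×0.810 = 1279.8 tonne/day.
After stage 1: water left = (1−0.664)×1279.8 = 430.01; stream total = 730.21 tonne/day.
After stage 2: water left = (1−0.635)×430.01 = 156.95; final concentrate = 457.15 tonne/day.

457.2 tonne/day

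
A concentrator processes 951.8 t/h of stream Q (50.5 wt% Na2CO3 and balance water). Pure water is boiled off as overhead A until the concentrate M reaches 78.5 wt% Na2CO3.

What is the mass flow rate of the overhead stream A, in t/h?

Na2CO3 is conserved: 951.8×0.505 = 480.66 t/h all reports to the concentrate.
Concentrate = 480.66/(target fraction) = 612.3 t/h.
Overhead = 951.8 − 612.3 = 339.5 t/h.

339.5 t/h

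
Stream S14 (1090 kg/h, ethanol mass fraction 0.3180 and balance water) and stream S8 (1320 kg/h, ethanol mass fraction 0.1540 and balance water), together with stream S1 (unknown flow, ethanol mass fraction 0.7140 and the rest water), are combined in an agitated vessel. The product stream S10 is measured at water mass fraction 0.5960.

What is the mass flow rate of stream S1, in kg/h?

1367 kg/h

Let S1 be the unknown flow. Total out = 2410 + S1.
water balance: 1860.1 + 0.286·S1 = 0.596·(2410 + S1)
(0.286 − 0.596)·S1 = 0.596×2410 − 1860.1 = -423.74
S1 = -423.74 / -0.310 = 1366.9 kg/h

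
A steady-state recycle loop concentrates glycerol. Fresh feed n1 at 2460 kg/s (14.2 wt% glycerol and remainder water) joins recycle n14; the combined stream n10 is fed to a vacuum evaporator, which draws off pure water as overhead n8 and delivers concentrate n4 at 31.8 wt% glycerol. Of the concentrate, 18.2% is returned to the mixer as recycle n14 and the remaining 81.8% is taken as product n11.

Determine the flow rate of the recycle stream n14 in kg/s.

Overall glycerol balance (none leaves overhead): glycerol in fresh feed = glycerol in product, i.e. 2460×0.142 = (1−0.182)·n4·0.318.
n4 = 349.32/(0.318×0.818) = 1342.9 kg/s.
Recycle n14 = 0.182×1342.9 = 244.41 kg/s.

244.4 kg/s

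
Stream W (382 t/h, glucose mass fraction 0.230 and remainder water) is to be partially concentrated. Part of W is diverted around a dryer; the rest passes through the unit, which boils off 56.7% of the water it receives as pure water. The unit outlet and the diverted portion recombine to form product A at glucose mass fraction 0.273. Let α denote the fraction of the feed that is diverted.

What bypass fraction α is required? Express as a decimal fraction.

All 382×0.230 = 87.86 t/h of glucose reaches A, so A = 87.86/0.273 = 321.83 t/h and vapour = 60.168 t/h.
The evaporator receives (1−α)·382 of feed at 0.770 water and removes 0.567 of that water:
0.567×0.770×(1−α)×382 = 60.168
(1−α) = 60.168/166.78 = 0.3608;  α = 0.6392.

0.639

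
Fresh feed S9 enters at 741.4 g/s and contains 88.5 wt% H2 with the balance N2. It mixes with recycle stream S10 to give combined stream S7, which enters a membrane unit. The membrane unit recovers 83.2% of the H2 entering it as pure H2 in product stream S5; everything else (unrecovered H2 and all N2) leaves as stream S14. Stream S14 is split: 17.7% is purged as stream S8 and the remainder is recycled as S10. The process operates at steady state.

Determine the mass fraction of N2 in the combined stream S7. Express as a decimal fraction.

0.387

N2 enters only via S9 and leaves only via the purge: 741.4×0.115 = 0.177×(N2 in S14), and the membrane unit passes all N2, so N2 in S7 = N2 in S14 = 481.7 g/s.
H2 in S7: m_A = 741.4×0.885 + (1−0.177)·(1−0.832)·m_A, so m_A = 656.14/0.8617 = 761.42 g/s.
S7 = 761.42 + 481.7 = 1243.1 g/s.
N2 fraction in S7 = 481.7/1243.1 = 0.387.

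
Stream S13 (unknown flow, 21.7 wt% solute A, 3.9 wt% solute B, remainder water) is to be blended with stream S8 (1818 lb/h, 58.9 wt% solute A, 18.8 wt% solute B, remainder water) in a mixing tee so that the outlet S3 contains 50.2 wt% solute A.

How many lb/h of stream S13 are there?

Let S13 be the unknown flow. Total out = 1818 + S13.
solute A balance: 1070.8 + 0.217·S13 = 0.502·(1818 + S13)
(0.217 − 0.502)·S13 = 0.502×1818 − 1070.8 = -158.17
S13 = -158.17 / -0.285 = 554.97 lb/h

555 lb/h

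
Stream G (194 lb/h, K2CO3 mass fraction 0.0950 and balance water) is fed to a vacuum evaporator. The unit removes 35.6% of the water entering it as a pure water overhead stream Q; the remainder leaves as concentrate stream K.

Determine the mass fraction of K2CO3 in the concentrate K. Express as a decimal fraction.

0.1402

K2CO3 is not removed: 194×0.095 = 18.43 lb/h of K2CO3 enters K.
water entering = 194×0.905 = 175.57 lb/h; overhead removed = 0.356×175.57 = 62.503 lb/h.
Concentrate = 194 − 62.503 = 131.5 lb/h.
Mass fraction = 18.43/131.5 = 0.1402.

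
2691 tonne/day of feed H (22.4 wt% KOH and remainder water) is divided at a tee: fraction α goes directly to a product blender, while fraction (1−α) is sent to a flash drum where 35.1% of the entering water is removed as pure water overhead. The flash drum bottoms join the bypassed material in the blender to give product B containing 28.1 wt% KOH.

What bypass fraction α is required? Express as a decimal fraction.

0.255

All 2691×0.224 = 602.78 tonne/day of KOH reaches B, so B = 602.78/0.281 = 2145.1 tonne/day and vapour = 545.86 tonne/day.
The evaporator receives (1−α)·2691 of feed at 0.776 water and removes 0.351 of that water:
0.351×0.776×(1−α)×2691 = 545.86
(1−α) = 545.86/732.96 = 0.7447;  α = 0.2553.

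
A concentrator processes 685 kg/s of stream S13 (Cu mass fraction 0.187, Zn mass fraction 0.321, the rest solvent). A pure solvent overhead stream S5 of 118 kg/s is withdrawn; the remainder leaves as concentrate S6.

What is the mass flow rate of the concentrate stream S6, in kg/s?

567 kg/s

Concentrate = 685 − 118 = 567 kg/s.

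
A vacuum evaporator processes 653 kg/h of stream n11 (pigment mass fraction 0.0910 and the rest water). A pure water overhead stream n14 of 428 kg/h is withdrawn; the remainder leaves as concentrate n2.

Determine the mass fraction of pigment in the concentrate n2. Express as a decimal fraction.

0.2641

pigment is not removed: 653×0.091 = 59.423 kg/h of pigment enters n2.
Concentrate = 653 − 428 = 225 kg/h.
Mass fraction = 59.423/225 = 0.2641.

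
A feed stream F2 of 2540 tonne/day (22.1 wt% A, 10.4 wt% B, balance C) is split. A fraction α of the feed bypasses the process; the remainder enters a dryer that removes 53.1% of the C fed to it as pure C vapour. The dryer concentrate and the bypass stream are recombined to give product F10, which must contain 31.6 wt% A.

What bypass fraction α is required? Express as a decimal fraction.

0.161

All 2540×0.221 = 561.34 tonne/day of A reaches F10, so F10 = 561.34/0.316 = 1776.4 tonne/day and vapour = 763.61 tonne/day.
The evaporator receives (1−α)·2540 of feed at 0.675 C and removes 0.531 of that C:
0.531×0.675×(1−α)×2540 = 763.61
(1−α) = 763.61/910.4 = 0.8388;  α = 0.1612.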